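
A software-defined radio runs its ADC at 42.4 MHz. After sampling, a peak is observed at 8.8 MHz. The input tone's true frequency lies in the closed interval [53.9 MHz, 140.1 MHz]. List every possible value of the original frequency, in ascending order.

Frequencies that alias to 8.8 MHz are k·fs ± 8.8 MHz for integer k ≥ 0.
k=0: 8.8 MHz.
k=1: 33.6 MHz, 51.2 MHz.
k=2: 76 MHz, 93.6 MHz.
k=3: 118.4 MHz, 136 MHz.
k=4: 160.8 MHz, 178.4 MHz.
Within [53.9 MHz, 140.1 MHz]: 76 MHz, 93.6 MHz, 118.4 MHz, 136 MHz.

76 MHz, 93.6 MHz, 118.4 MHz, 136 MHz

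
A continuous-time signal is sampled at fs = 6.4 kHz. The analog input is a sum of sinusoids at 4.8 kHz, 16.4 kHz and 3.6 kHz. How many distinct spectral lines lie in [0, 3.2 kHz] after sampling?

2

fs/2 = 3.2 kHz.
4.8 kHz > fs/2 = 3.2 kHz, folds to fs − 4.8 kHz = 1.6 kHz.
16.4 kHz mod fs = 3.6 kHz.
3.6 kHz > fs/2 = 3.2 kHz, folds to fs − 3.6 kHz = 2.8 kHz.
3.6 kHz > fs/2 = 3.2 kHz, folds to fs − 3.6 kHz = 2.8 kHz.
Distinct values: {1.6 kHz, 2.8 kHz} → 2.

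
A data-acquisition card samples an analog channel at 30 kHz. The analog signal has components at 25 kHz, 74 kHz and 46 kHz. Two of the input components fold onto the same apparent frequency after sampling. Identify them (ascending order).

46 kHz, 74 kHz

fs/2 = 15 kHz.
25 kHz > fs/2 = 15 kHz, folds to fs − 25 kHz = 5 kHz.
74 kHz mod fs = 14 kHz.
14 kHz ≤ fs/2 = 15 kHz, appears at 14 kHz.
46 kHz mod fs = 16 kHz.
16 kHz > fs/2 = 15 kHz, folds to fs − 16 kHz = 14 kHz.
46 kHz and 74 kHz both map to 14 kHz.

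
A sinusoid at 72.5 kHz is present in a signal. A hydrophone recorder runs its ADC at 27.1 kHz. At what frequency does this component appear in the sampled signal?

8.8 kHz

72.5 kHz mod fs = 18.3 kHz.
18.3 kHz > fs/2 = 13.55 kHz, folds to fs − 18.3 kHz = 8.8 kHz.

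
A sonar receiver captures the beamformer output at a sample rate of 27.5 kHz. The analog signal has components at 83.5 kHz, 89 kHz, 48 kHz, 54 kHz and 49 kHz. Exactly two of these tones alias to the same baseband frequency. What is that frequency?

fs/2 = 13.75 kHz.
83.5 kHz mod fs = 1 kHz.
1 kHz ≤ fs/2 = 13.75 kHz, appears at 1 kHz.
89 kHz mod fs = 6.5 kHz.
6.5 kHz ≤ fs/2 = 13.75 kHz, appears at 6.5 kHz.
48 kHz mod fs = 20.5 kHz.
20.5 kHz > fs/2 = 13.75 kHz, folds to fs − 20.5 kHz = 7 kHz.
54 kHz mod fs = 26.5 kHz.
26.5 kHz > fs/2 = 13.75 kHz, folds to fs − 26.5 kHz = 1 kHz.
49 kHz mod fs = 21.5 kHz.
21.5 kHz > fs/2 = 13.75 kHz, folds to fs − 21.5 kHz = 6 kHz.
54 kHz and 83.5 kHz both map to 1 kHz.

1 kHz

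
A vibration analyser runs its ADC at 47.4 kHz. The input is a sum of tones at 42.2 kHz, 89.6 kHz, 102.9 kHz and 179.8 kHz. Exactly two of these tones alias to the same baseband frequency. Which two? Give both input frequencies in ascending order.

fs/2 = 23.7 kHz.
42.2 kHz > fs/2 = 23.7 kHz, folds to fs − 42.2 kHz = 5.2 kHz.
89.6 kHz mod fs = 42.2 kHz.
42.2 kHz > fs/2 = 23.7 kHz, folds to fs − 42.2 kHz = 5.2 kHz.
102.9 kHz mod fs = 8.1 kHz.
8.1 kHz ≤ fs/2 = 23.7 kHz, appears at 8.1 kHz.
179.8 kHz mod fs = 37.6 kHz.
37.6 kHz > fs/2 = 23.7 kHz, folds to fs − 37.6 kHz = 9.8 kHz.
42.2 kHz and 89.6 kHz both map to 5.2 kHz.

42.2 kHz, 89.6 kHz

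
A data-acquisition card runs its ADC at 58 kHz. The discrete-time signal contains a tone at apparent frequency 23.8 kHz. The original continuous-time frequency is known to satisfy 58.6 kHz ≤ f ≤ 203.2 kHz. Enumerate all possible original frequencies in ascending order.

Frequencies that alias to 23.8 kHz are k·fs ± 23.8 kHz for integer k ≥ 0.
k=0: 23.8 kHz.
k=1: 34.2 kHz, 81.8 kHz.
k=2: 92.2 kHz, 139.8 kHz.
k=3: 150.2 kHz, 197.8 kHz.
k=4: 208.2 kHz, 255.8 kHz.
Within [58.6 kHz, 203.2 kHz]: 81.8 kHz, 92.2 kHz, 139.8 kHz, 150.2 kHz, 197.8 kHz.

81.8 kHz, 92.2 kHz, 139.8 kHz, 150.2 kHz, 197.8 kHz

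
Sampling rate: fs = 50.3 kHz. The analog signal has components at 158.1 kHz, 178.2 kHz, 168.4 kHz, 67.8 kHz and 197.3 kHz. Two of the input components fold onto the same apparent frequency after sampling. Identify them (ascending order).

fs/2 = 25.15 kHz.
158.1 kHz mod fs = 7.2 kHz.
7.2 kHz ≤ fs/2 = 25.15 kHz, appears at 7.2 kHz.
178.2 kHz mod fs = 27.3 kHz.
27.3 kHz > fs/2 = 25.15 kHz, folds to fs − 27.3 kHz = 23 kHz.
168.4 kHz mod fs = 17.5 kHz.
17.5 kHz ≤ fs/2 = 25.15 kHz, appears at 17.5 kHz.
67.8 kHz mod fs = 17.5 kHz.
17.5 kHz ≤ fs/2 = 25.15 kHz, appears at 17.5 kHz.
197.3 kHz mod fs = 46.4 kHz.
46.4 kHz > fs/2 = 25.15 kHz, folds to fs − 46.4 kHz = 3.9 kHz.
67.8 kHz and 168.4 kHz both map to 17.5 kHz.

67.8 kHz, 168.4 kHz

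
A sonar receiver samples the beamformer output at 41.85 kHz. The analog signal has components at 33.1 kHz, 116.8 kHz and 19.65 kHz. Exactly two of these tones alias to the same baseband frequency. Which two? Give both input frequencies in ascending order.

fs/2 = 20.925 kHz.
33.1 kHz > fs/2 = 20.925 kHz, folds to fs − 33.1 kHz = 8.75 kHz.
116.8 kHz mod fs = 33.1 kHz.
33.1 kHz > fs/2 = 20.925 kHz, folds to fs − 33.1 kHz = 8.75 kHz.
19.65 kHz ≤ fs/2 = 20.925 kHz, passes unchanged.
33.1 kHz and 116.8 kHz both map to 8.75 kHz.

33.1 kHz, 116.8 kHz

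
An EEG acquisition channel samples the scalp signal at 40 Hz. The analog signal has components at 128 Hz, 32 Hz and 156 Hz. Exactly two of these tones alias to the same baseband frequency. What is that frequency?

8 Hz

fs/2 = 20 Hz.
128 Hz mod fs = 8 Hz.
8 Hz ≤ fs/2 = 20 Hz, appears at 8 Hz.
32 Hz > fs/2 = 20 Hz, folds to fs − 32 Hz = 8 Hz.
156 Hz mod fs = 36 Hz.
36 Hz > fs/2 = 20 Hz, folds to fs − 36 Hz = 4 Hz.
32 Hz and 128 Hz both map to 8 Hz.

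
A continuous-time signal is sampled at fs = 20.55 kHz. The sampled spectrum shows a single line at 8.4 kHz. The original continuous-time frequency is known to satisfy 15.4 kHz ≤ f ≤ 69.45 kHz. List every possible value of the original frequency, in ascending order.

Frequencies that alias to 8.4 kHz are k·fs ± 8.4 kHz for integer k ≥ 0.
k=0: 8.4 kHz.
k=1: 12.15 kHz, 28.95 kHz.
k=2: 32.7 kHz, 49.5 kHz.
k=3: 53.25 kHz, 70.05 kHz.
k=4: 73.8 kHz, 90.6 kHz.
Within [15.4 kHz, 69.45 kHz]: 28.95 kHz, 32.7 kHz, 49.5 kHz, 53.25 kHz.

28.95 kHz, 32.7 kHz, 49.5 kHz, 53.25 kHz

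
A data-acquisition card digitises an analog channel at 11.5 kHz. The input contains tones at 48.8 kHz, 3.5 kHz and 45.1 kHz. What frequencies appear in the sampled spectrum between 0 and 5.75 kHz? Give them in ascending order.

0.9 kHz, 2.8 kHz, 3.5 kHz

fs/2 = 5.75 kHz.
48.8 kHz mod fs = 2.8 kHz.
2.8 kHz ≤ fs/2 = 5.75 kHz, appears at 2.8 kHz.
3.5 kHz ≤ fs/2 = 5.75 kHz, passes unchanged.
45.1 kHz mod fs = 10.6 kHz.
10.6 kHz > fs/2 = 5.75 kHz, folds to fs − 10.6 kHz = 0.9 kHz.
Distinct values: {0.9 kHz, 2.8 kHz, 3.5 kHz}.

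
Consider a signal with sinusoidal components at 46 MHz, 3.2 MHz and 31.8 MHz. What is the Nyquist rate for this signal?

92 MHz

Highest-frequency component: 46 MHz.
Nyquist rate = 2 × 46 MHz = 92 MHz.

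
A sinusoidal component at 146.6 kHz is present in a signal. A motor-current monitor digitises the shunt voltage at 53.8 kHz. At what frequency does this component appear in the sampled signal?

14.8 kHz

146.6 kHz mod fs = 39 kHz.
39 kHz > fs/2 = 26.9 kHz, folds to fs − 39 kHz = 14.8 kHz.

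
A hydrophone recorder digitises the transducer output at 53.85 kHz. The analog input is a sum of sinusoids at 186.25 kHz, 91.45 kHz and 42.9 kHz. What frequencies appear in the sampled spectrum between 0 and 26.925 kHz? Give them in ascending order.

fs/2 = 26.925 kHz.
186.25 kHz mod fs = 24.7 kHz.
24.7 kHz ≤ fs/2 = 26.925 kHz, appears at 24.7 kHz.
91.45 kHz mod fs = 37.6 kHz.
37.6 kHz > fs/2 = 26.925 kHz, folds to fs − 37.6 kHz = 16.25 kHz.
42.9 kHz > fs/2 = 26.925 kHz, folds to fs − 42.9 kHz = 10.95 kHz.
Distinct values: {10.95 kHz, 16.25 kHz, 24.7 kHz}.

10.95 kHz, 16.25 kHz, 24.7 kHz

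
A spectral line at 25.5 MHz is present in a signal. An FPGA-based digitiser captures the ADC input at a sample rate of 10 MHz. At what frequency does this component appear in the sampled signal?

4.5 MHz

25.5 MHz mod fs = 5.5 MHz.
5.5 MHz > fs/2 = 5 MHz, folds to fs − 5.5 MHz = 4.5 MHz.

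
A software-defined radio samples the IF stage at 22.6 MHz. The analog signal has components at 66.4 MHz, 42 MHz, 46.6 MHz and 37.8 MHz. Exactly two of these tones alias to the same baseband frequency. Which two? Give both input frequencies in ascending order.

fs/2 = 11.3 MHz.
66.4 MHz mod fs = 21.2 MHz.
21.2 MHz > fs/2 = 11.3 MHz, folds to fs − 21.2 MHz = 1.4 MHz.
42 MHz mod fs = 19.4 MHz.
19.4 MHz > fs/2 = 11.3 MHz, folds to fs − 19.4 MHz = 3.2 MHz.
46.6 MHz mod fs = 1.4 MHz.
1.4 MHz ≤ fs/2 = 11.3 MHz, appears at 1.4 MHz.
37.8 MHz mod fs = 15.2 MHz.
15.2 MHz > fs/2 = 11.3 MHz, folds to fs − 15.2 MHz = 7.4 MHz.
46.6 MHz and 66.4 MHz both map to 1.4 MHz.

46.6 MHz, 66.4 MHz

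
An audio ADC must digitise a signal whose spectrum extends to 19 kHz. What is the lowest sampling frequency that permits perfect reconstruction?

Nyquist rate = 2 × 19 kHz = 38 kHz.

38 kHz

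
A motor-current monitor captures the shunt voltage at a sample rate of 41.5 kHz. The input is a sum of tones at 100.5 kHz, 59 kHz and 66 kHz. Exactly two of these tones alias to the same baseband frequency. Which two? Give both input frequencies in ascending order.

59 kHz, 100.5 kHz

fs/2 = 20.75 kHz.
100.5 kHz mod fs = 17.5 kHz.
17.5 kHz ≤ fs/2 = 20.75 kHz, appears at 17.5 kHz.
59 kHz mod fs = 17.5 kHz.
17.5 kHz ≤ fs/2 = 20.75 kHz, appears at 17.5 kHz.
66 kHz mod fs = 24.5 kHz.
24.5 kHz > fs/2 = 20.75 kHz, folds to fs − 24.5 kHz = 17 kHz.
59 kHz and 100.5 kHz both map to 17.5 kHz.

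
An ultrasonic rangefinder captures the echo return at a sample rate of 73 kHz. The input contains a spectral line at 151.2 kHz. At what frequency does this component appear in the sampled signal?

5.2 kHz

151.2 kHz mod fs = 5.2 kHz.
5.2 kHz ≤ fs/2 = 36.5 kHz, appears at 5.2 kHz.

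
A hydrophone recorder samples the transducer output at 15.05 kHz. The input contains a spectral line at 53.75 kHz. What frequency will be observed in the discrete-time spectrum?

53.75 kHz mod fs = 8.6 kHz.
8.6 kHz > fs/2 = 7.525 kHz, folds to fs − 8.6 kHz = 6.45 kHz.

6.45 kHz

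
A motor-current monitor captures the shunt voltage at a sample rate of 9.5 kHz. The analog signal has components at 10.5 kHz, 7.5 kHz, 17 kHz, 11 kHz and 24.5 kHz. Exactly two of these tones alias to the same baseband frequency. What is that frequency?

2 kHz

fs/2 = 4.75 kHz.
10.5 kHz mod fs = 1 kHz.
1 kHz ≤ fs/2 = 4.75 kHz, appears at 1 kHz.
7.5 kHz > fs/2 = 4.75 kHz, folds to fs − 7.5 kHz = 2 kHz.
17 kHz mod fs = 7.5 kHz.
7.5 kHz > fs/2 = 4.75 kHz, folds to fs − 7.5 kHz = 2 kHz.
11 kHz mod fs = 1.5 kHz.
1.5 kHz ≤ fs/2 = 4.75 kHz, appears at 1.5 kHz.
24.5 kHz mod fs = 5.5 kHz.
5.5 kHz > fs/2 = 4.75 kHz, folds to fs − 5.5 kHz = 4 kHz.
7.5 kHz and 17 kHz both map to 2 kHz.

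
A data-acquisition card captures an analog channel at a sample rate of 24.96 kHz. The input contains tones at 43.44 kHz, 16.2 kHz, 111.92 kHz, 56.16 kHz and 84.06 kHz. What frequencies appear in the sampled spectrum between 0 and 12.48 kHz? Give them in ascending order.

fs/2 = 12.48 kHz.
43.44 kHz mod fs = 18.48 kHz.
18.48 kHz > fs/2 = 12.48 kHz, folds to fs − 18.48 kHz = 6.48 kHz.
16.2 kHz > fs/2 = 12.48 kHz, folds to fs − 16.2 kHz = 8.76 kHz.
111.92 kHz mod fs = 12.08 kHz.
12.08 kHz ≤ fs/2 = 12.48 kHz, appears at 12.08 kHz.
56.16 kHz mod fs = 6.24 kHz.
6.24 kHz ≤ fs/2 = 12.48 kHz, appears at 6.24 kHz.
84.06 kHz mod fs = 9.18 kHz.
9.18 kHz ≤ fs/2 = 12.48 kHz, appears at 9.18 kHz.
Distinct values: {6.24 kHz, 6.48 kHz, 8.76 kHz, 9.18 kHz, 12.08 kHz}.

6.24 kHz, 6.48 kHz, 8.76 kHz, 9.18 kHz, 12.08 kHz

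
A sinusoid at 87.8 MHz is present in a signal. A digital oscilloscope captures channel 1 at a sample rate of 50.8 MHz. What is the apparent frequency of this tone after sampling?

13.8 MHz

87.8 MHz mod fs = 37 MHz.
37 MHz > fs/2 = 25.4 MHz, folds to fs − 37 MHz = 13.8 MHz.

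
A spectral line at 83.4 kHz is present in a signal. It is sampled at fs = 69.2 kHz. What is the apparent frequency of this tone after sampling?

83.4 kHz mod fs = 14.2 kHz.
14.2 kHz ≤ fs/2 = 34.6 kHz, appears at 14.2 kHz.

14.2 kHz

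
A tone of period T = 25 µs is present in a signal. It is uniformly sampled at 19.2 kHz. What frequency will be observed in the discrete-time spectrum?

1.6 kHz

T = 25 µs → f = 1/T = 40 kHz.
40 kHz mod fs = 1.6 kHz.
1.6 kHz ≤ fs/2 = 9.6 kHz, appears at 1.6 kHz.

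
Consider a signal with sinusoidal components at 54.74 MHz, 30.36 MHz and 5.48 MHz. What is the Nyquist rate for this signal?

109.48 MHz

Highest-frequency component: 54.74 MHz.
Nyquist rate = 2 × 54.74 MHz = 109.48 MHz.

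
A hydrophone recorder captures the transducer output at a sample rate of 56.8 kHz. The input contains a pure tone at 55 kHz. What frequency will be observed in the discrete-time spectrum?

1.8 kHz

55 kHz > fs/2 = 28.4 kHz, folds to fs − 55 kHz = 1.8 kHz.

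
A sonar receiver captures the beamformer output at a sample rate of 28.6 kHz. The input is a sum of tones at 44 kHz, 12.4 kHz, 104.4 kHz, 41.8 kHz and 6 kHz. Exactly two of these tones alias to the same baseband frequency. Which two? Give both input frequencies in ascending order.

41.8 kHz, 44 kHz

fs/2 = 14.3 kHz.
44 kHz mod fs = 15.4 kHz.
15.4 kHz > fs/2 = 14.3 kHz, folds to fs − 15.4 kHz = 13.2 kHz.
12.4 kHz ≤ fs/2 = 14.3 kHz, passes unchanged.
104.4 kHz mod fs = 18.6 kHz.
18.6 kHz > fs/2 = 14.3 kHz, folds to fs − 18.6 kHz = 10 kHz.
41.8 kHz mod fs = 13.2 kHz.
13.2 kHz ≤ fs/2 = 14.3 kHz, appears at 13.2 kHz.
6 kHz ≤ fs/2 = 14.3 kHz, passes unchanged.
41.8 kHz and 44 kHz both map to 13.2 kHz.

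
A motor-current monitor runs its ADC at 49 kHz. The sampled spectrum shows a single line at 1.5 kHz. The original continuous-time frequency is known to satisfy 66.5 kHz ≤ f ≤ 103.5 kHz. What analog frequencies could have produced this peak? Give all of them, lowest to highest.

Frequencies that alias to 1.5 kHz are k·fs ± 1.5 kHz for integer k ≥ 0.
k=0: 1.5 kHz.
k=1: 47.5 kHz, 50.5 kHz.
k=2: 96.5 kHz, 99.5 kHz.
k=3: 145.5 kHz, 148.5 kHz.
Within [66.5 kHz, 103.5 kHz]: 96.5 kHz, 99.5 kHz.

96.5 kHz, 99.5 kHz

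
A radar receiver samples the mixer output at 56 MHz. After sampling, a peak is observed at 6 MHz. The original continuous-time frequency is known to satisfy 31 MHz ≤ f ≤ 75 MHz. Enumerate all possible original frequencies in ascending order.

50 MHz, 62 MHz

Frequencies that alias to 6 MHz are k·fs ± 6 MHz for integer k ≥ 0.
k=0: 6 MHz.
k=1: 50 MHz, 62 MHz.
k=2: 106 MHz, 118 MHz.
Within [31 MHz, 75 MHz]: 50 MHz, 62 MHz.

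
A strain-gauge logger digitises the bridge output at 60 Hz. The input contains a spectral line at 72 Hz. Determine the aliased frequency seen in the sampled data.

72 Hz mod fs = 12 Hz.
12 Hz ≤ fs/2 = 30 Hz, appears at 12 Hz.

12 Hz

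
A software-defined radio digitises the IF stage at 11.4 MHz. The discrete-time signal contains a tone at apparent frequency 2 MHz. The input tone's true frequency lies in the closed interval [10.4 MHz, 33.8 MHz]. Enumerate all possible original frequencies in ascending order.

13.4 MHz, 20.8 MHz, 24.8 MHz, 32.2 MHz

Frequencies that alias to 2 MHz are k·fs ± 2 MHz for integer k ≥ 0.
k=0: 2 MHz.
k=1: 9.4 MHz, 13.4 MHz.
k=2: 20.8 MHz, 24.8 MHz.
k=3: 32.2 MHz, 36.2 MHz.
k=4: 43.6 MHz, 47.6 MHz.
Within [10.4 MHz, 33.8 MHz]: 13.4 MHz, 20.8 MHz, 24.8 MHz, 32.2 MHz.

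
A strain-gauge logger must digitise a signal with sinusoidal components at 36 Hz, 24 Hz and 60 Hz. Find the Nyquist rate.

Highest-frequency component: 60 Hz.
Nyquist rate = 2 × 60 Hz = 120 Hz.

120 Hz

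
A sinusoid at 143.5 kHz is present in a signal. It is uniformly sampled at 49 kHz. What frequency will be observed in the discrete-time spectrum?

143.5 kHz mod fs = 45.5 kHz.
45.5 kHz > fs/2 = 24.5 kHz, folds to fs − 45.5 kHz = 3.5 kHz.

3.5 kHz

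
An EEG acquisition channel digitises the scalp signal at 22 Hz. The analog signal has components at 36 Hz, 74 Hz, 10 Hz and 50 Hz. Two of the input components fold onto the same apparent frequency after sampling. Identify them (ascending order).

36 Hz, 74 Hz

fs/2 = 11 Hz.
36 Hz mod fs = 14 Hz.
14 Hz > fs/2 = 11 Hz, folds to fs − 14 Hz = 8 Hz.
74 Hz mod fs = 8 Hz.
8 Hz ≤ fs/2 = 11 Hz, appears at 8 Hz.
10 Hz ≤ fs/2 = 11 Hz, passes unchanged.
50 Hz mod fs = 6 Hz.
6 Hz ≤ fs/2 = 11 Hz, appears at 6 Hz.
36 Hz and 74 Hz both map to 8 Hz.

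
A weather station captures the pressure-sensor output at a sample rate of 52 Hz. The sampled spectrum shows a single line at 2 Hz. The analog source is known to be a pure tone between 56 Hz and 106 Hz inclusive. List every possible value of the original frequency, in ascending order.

102 Hz, 106 Hz

Frequencies that alias to 2 Hz are k·fs ± 2 Hz for integer k ≥ 0.
k=0: 2 Hz.
k=1: 50 Hz, 54 Hz.
k=2: 102 Hz, 106 Hz.
k=3: 154 Hz, 158 Hz.
Within [56 Hz, 106 Hz]: 102 Hz, 106 Hz.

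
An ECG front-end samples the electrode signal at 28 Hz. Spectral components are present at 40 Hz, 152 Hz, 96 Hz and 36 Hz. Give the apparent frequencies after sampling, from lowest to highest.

fs/2 = 14 Hz.
40 Hz mod fs = 12 Hz.
12 Hz ≤ fs/2 = 14 Hz, appears at 12 Hz.
152 Hz mod fs = 12 Hz.
12 Hz ≤ fs/2 = 14 Hz, appears at 12 Hz.
96 Hz mod fs = 12 Hz.
12 Hz ≤ fs/2 = 14 Hz, appears at 12 Hz.
36 Hz mod fs = 8 Hz.
8 Hz ≤ fs/2 = 14 Hz, appears at 8 Hz.
Distinct values: {8 Hz, 12 Hz}.

8 Hz, 12 Hz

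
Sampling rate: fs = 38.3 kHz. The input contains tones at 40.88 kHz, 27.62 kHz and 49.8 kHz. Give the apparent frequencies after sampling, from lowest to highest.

fs/2 = 19.15 kHz.
40.88 kHz mod fs = 2.58 kHz.
2.58 kHz ≤ fs/2 = 19.15 kHz, appears at 2.58 kHz.
27.62 kHz > fs/2 = 19.15 kHz, folds to fs − 27.62 kHz = 10.68 kHz.
49.8 kHz mod fs = 11.5 kHz.
11.5 kHz ≤ fs/2 = 19.15 kHz, appears at 11.5 kHz.
Distinct values: {2.58 kHz, 10.68 kHz, 11.5 kHz}.

2.58 kHz, 10.68 kHz, 11.5 kHz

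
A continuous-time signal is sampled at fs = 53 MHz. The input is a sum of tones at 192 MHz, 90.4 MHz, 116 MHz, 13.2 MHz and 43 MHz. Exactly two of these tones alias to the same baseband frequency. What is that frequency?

fs/2 = 26.5 MHz.
192 MHz mod fs = 33 MHz.
33 MHz > fs/2 = 26.5 MHz, folds to fs − 33 MHz = 20 MHz.
90.4 MHz mod fs = 37.4 MHz.
37.4 MHz > fs/2 = 26.5 MHz, folds to fs − 37.4 MHz = 15.6 MHz.
116 MHz mod fs = 10 MHz.
10 MHz ≤ fs/2 = 26.5 MHz, appears at 10 MHz.
13.2 MHz ≤ fs/2 = 26.5 MHz, passes unchanged.
43 MHz > fs/2 = 26.5 MHz, folds to fs − 43 MHz = 10 MHz.
43 MHz and 116 MHz both map to 10 MHz.

10 MHz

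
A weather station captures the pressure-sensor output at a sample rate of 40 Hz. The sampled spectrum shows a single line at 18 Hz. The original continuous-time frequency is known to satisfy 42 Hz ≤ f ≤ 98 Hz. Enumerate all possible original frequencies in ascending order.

Frequencies that alias to 18 Hz are k·fs ± 18 Hz for integer k ≥ 0.
k=0: 18 Hz.
k=1: 22 Hz, 58 Hz.
k=2: 62 Hz, 98 Hz.
k=3: 102 Hz, 138 Hz.
Within [42 Hz, 98 Hz]: 58 Hz, 62 Hz, 98 Hz.

58 Hz, 62 Hz, 98 Hz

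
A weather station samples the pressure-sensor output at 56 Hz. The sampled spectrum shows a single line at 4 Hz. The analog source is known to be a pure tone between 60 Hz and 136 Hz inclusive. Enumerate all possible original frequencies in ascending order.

60 Hz, 108 Hz, 116 Hz

Frequencies that alias to 4 Hz are k·fs ± 4 Hz for integer k ≥ 0.
k=0: 4 Hz.
k=1: 52 Hz, 60 Hz.
k=2: 108 Hz, 116 Hz.
k=3: 164 Hz, 172 Hz.
Within [60 Hz, 136 Hz]: 60 Hz, 108 Hz, 116 Hz.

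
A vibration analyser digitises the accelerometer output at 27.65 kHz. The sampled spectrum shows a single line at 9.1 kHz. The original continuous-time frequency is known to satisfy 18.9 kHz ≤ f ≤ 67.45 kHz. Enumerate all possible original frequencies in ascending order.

Frequencies that alias to 9.1 kHz are k·fs ± 9.1 kHz for integer k ≥ 0.
k=0: 9.1 kHz.
k=1: 18.55 kHz, 36.75 kHz.
k=2: 46.2 kHz, 64.4 kHz.
k=3: 73.85 kHz, 92.05 kHz.
Within [18.9 kHz, 67.45 kHz]: 36.75 kHz, 46.2 kHz, 64.4 kHz.

36.75 kHz, 46.2 kHz, 64.4 kHz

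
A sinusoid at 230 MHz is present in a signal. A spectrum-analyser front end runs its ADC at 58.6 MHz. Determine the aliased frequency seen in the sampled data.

230 MHz mod fs = 54.2 MHz.
54.2 MHz > fs/2 = 29.3 MHz, folds to fs − 54.2 MHz = 4.4 MHz.

4.4 MHz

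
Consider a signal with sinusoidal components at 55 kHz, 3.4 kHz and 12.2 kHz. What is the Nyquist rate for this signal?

Highest-frequency component: 55 kHz.
Nyquist rate = 2 × 55 kHz = 110 kHz.

110 kHz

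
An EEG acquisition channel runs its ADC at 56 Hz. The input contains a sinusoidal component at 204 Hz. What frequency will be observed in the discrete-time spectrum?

20 Hz

204 Hz mod fs = 36 Hz.
36 Hz > fs/2 = 28 Hz, folds to fs − 36 Hz = 20 Hz.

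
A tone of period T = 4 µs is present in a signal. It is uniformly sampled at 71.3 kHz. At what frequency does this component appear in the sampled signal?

T = 4 µs → f = 1/T = 250 kHz.
250 kHz mod fs = 36.1 kHz.
36.1 kHz > fs/2 = 35.65 kHz, folds to fs − 36.1 kHz = 35.2 kHz.

35.2 kHz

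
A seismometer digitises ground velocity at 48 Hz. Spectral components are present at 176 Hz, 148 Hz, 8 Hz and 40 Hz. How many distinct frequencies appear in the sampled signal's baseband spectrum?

fs/2 = 24 Hz.
176 Hz mod fs = 32 Hz.
32 Hz > fs/2 = 24 Hz, folds to fs − 32 Hz = 16 Hz.
148 Hz mod fs = 4 Hz.
4 Hz ≤ fs/2 = 24 Hz, appears at 4 Hz.
8 Hz ≤ fs/2 = 24 Hz, passes unchanged.
40 Hz > fs/2 = 24 Hz, folds to fs − 40 Hz = 8 Hz.
Distinct values: {4 Hz, 8 Hz, 16 Hz} → 3.

3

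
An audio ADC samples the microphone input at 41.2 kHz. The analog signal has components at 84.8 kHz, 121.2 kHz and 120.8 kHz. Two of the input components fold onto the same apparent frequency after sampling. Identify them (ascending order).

fs/2 = 20.6 kHz.
84.8 kHz mod fs = 2.4 kHz.
2.4 kHz ≤ fs/2 = 20.6 kHz, appears at 2.4 kHz.
121.2 kHz mod fs = 38.8 kHz.
38.8 kHz > fs/2 = 20.6 kHz, folds to fs − 38.8 kHz = 2.4 kHz.
120.8 kHz mod fs = 38.4 kHz.
38.4 kHz > fs/2 = 20.6 kHz, folds to fs − 38.4 kHz = 2.8 kHz.
84.8 kHz and 121.2 kHz both map to 2.4 kHz.

84.8 kHz, 121.2 kHz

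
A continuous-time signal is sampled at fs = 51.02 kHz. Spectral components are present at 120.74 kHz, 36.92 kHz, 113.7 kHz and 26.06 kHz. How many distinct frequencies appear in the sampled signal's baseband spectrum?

4

fs/2 = 25.51 kHz.
120.74 kHz mod fs = 18.7 kHz.
18.7 kHz ≤ fs/2 = 25.51 kHz, appears at 18.7 kHz.
36.92 kHz > fs/2 = 25.51 kHz, folds to fs − 36.92 kHz = 14.1 kHz.
113.7 kHz mod fs = 11.66 kHz.
11.66 kHz ≤ fs/2 = 25.51 kHz, appears at 11.66 kHz.
26.06 kHz > fs/2 = 25.51 kHz, folds to fs − 26.06 kHz = 24.96 kHz.
Distinct values: {11.66 kHz, 14.1 kHz, 18.7 kHz, 24.96 kHz} → 4.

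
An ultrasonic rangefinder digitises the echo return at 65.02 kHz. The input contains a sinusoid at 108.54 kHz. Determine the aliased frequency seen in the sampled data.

108.54 kHz mod fs = 43.52 kHz.
43.52 kHz > fs/2 = 32.51 kHz, folds to fs − 43.52 kHz = 21.5 kHz.

21.5 kHz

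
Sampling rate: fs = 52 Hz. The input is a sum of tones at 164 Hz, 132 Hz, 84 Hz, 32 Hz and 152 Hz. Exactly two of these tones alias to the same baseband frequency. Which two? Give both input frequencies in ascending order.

32 Hz, 84 Hz

fs/2 = 26 Hz.
164 Hz mod fs = 8 Hz.
8 Hz ≤ fs/2 = 26 Hz, appears at 8 Hz.
132 Hz mod fs = 28 Hz.
28 Hz > fs/2 = 26 Hz, folds to fs − 28 Hz = 24 Hz.
84 Hz mod fs = 32 Hz.
32 Hz > fs/2 = 26 Hz, folds to fs − 32 Hz = 20 Hz.
32 Hz > fs/2 = 26 Hz, folds to fs − 32 Hz = 20 Hz.
152 Hz mod fs = 48 Hz.
48 Hz > fs/2 = 26 Hz, folds to fs − 48 Hz = 4 Hz.
32 Hz and 84 Hz both map to 20 Hz.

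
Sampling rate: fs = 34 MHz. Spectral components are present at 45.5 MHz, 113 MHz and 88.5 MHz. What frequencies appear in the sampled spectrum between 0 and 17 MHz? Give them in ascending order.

11 MHz, 11.5 MHz, 13.5 MHz

fs/2 = 17 MHz.
45.5 MHz mod fs = 11.5 MHz.
11.5 MHz ≤ fs/2 = 17 MHz, appears at 11.5 MHz.
113 MHz mod fs = 11 MHz.
11 MHz ≤ fs/2 = 17 MHz, appears at 11 MHz.
88.5 MHz mod fs = 20.5 MHz.
20.5 MHz > fs/2 = 17 MHz, folds to fs − 20.5 MHz = 13.5 MHz.
Distinct values: {11 MHz, 11.5 MHz, 13.5 MHz}.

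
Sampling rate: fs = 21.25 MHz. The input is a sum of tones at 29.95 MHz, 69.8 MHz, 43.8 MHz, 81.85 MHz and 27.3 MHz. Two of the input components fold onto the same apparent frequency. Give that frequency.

6.05 MHz

fs/2 = 10.625 MHz.
29.95 MHz mod fs = 8.7 MHz.
8.7 MHz ≤ fs/2 = 10.625 MHz, appears at 8.7 MHz.
69.8 MHz mod fs = 6.05 MHz.
6.05 MHz ≤ fs/2 = 10.625 MHz, appears at 6.05 MHz.
43.8 MHz mod fs = 1.3 MHz.
1.3 MHz ≤ fs/2 = 10.625 MHz, appears at 1.3 MHz.
81.85 MHz mod fs = 18.1 MHz.
18.1 MHz > fs/2 = 10.625 MHz, folds to fs − 18.1 MHz = 3.15 MHz.
27.3 MHz mod fs = 6.05 MHz.
6.05 MHz ≤ fs/2 = 10.625 MHz, appears at 6.05 MHz.
27.3 MHz and 69.8 MHz both map to 6.05 MHz.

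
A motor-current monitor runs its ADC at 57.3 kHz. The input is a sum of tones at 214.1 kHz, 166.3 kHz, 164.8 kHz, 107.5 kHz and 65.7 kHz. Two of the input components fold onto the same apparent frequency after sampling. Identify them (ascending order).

fs/2 = 28.65 kHz.
214.1 kHz mod fs = 42.2 kHz.
42.2 kHz > fs/2 = 28.65 kHz, folds to fs − 42.2 kHz = 15.1 kHz.
166.3 kHz mod fs = 51.7 kHz.
51.7 kHz > fs/2 = 28.65 kHz, folds to fs − 51.7 kHz = 5.6 kHz.
164.8 kHz mod fs = 50.2 kHz.
50.2 kHz > fs/2 = 28.65 kHz, folds to fs − 50.2 kHz = 7.1 kHz.
107.5 kHz mod fs = 50.2 kHz.
50.2 kHz > fs/2 = 28.65 kHz, folds to fs − 50.2 kHz = 7.1 kHz.
65.7 kHz mod fs = 8.4 kHz.
8.4 kHz ≤ fs/2 = 28.65 kHz, appears at 8.4 kHz.
107.5 kHz and 164.8 kHz both map to 7.1 kHz.

107.5 kHz, 164.8 kHz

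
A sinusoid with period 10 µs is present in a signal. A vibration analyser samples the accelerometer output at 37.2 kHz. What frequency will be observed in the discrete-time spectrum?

11.6 kHz

T = 10 µs → f = 1/T = 100 kHz.
100 kHz mod fs = 25.6 kHz.
25.6 kHz > fs/2 = 18.6 kHz, folds to fs − 25.6 kHz = 11.6 kHz.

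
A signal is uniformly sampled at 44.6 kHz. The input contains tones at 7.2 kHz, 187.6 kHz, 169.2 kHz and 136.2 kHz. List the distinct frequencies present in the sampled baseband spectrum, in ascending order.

fs/2 = 22.3 kHz.
7.2 kHz ≤ fs/2 = 22.3 kHz, passes unchanged.
187.6 kHz mod fs = 9.2 kHz.
9.2 kHz ≤ fs/2 = 22.3 kHz, appears at 9.2 kHz.
169.2 kHz mod fs = 35.4 kHz.
35.4 kHz > fs/2 = 22.3 kHz, folds to fs − 35.4 kHz = 9.2 kHz.
136.2 kHz mod fs = 2.4 kHz.
2.4 kHz ≤ fs/2 = 22.3 kHz, appears at 2.4 kHz.
Distinct values: {2.4 kHz, 7.2 kHz, 9.2 kHz}.

2.4 kHz, 7.2 kHz, 9.2 kHz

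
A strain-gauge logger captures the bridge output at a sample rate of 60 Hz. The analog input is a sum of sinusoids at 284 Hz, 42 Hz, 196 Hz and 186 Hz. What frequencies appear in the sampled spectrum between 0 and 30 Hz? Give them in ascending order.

fs/2 = 30 Hz.
284 Hz mod fs = 44 Hz.
44 Hz > fs/2 = 30 Hz, folds to fs − 44 Hz = 16 Hz.
42 Hz > fs/2 = 30 Hz, folds to fs − 42 Hz = 18 Hz.
196 Hz mod fs = 16 Hz.
16 Hz ≤ fs/2 = 30 Hz, appears at 16 Hz.
186 Hz mod fs = 6 Hz.
6 Hz ≤ fs/2 = 30 Hz, appears at 6 Hz.
Distinct values: {6 Hz, 16 Hz, 18 Hz}.

6 Hz, 16 Hz, 18 Hz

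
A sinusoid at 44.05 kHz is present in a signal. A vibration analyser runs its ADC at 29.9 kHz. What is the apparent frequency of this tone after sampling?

44.05 kHz mod fs = 14.15 kHz.
14.15 kHz ≤ fs/2 = 14.95 kHz, appears at 14.15 kHz.

14.15 kHz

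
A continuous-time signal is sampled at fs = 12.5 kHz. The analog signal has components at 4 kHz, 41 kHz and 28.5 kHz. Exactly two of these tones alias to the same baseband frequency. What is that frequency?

fs/2 = 6.25 kHz.
4 kHz ≤ fs/2 = 6.25 kHz, passes unchanged.
41 kHz mod fs = 3.5 kHz.
3.5 kHz ≤ fs/2 = 6.25 kHz, appears at 3.5 kHz.
28.5 kHz mod fs = 3.5 kHz.
3.5 kHz ≤ fs/2 = 6.25 kHz, appears at 3.5 kHz.
28.5 kHz and 41 kHz both map to 3.5 kHz.

3.5 kHz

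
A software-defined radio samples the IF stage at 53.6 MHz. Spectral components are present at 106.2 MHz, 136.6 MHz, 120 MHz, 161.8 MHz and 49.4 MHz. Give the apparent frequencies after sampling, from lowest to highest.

fs/2 = 26.8 MHz.
106.2 MHz mod fs = 52.6 MHz.
52.6 MHz > fs/2 = 26.8 MHz, folds to fs − 52.6 MHz = 1 MHz.
136.6 MHz mod fs = 29.4 MHz.
29.4 MHz > fs/2 = 26.8 MHz, folds to fs − 29.4 MHz = 24.2 MHz.
120 MHz mod fs = 12.8 MHz.
12.8 MHz ≤ fs/2 = 26.8 MHz, appears at 12.8 MHz.
161.8 MHz mod fs = 1 MHz.
1 MHz ≤ fs/2 = 26.8 MHz, appears at 1 MHz.
49.4 MHz > fs/2 = 26.8 MHz, folds to fs − 49.4 MHz = 4.2 MHz.
Distinct values: {1 MHz, 4.2 MHz, 12.8 MHz, 24.2 MHz}.

1 MHz, 4.2 MHz, 12.8 MHz, 24.2 MHz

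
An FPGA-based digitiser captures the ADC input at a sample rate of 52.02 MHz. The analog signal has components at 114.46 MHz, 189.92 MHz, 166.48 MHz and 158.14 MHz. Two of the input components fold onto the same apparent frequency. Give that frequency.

fs/2 = 26.01 MHz.
114.46 MHz mod fs = 10.42 MHz.
10.42 MHz ≤ fs/2 = 26.01 MHz, appears at 10.42 MHz.
189.92 MHz mod fs = 33.86 MHz.
33.86 MHz > fs/2 = 26.01 MHz, folds to fs − 33.86 MHz = 18.16 MHz.
166.48 MHz mod fs = 10.42 MHz.
10.42 MHz ≤ fs/2 = 26.01 MHz, appears at 10.42 MHz.
158.14 MHz mod fs = 2.08 MHz.
2.08 MHz ≤ fs/2 = 26.01 MHz, appears at 2.08 MHz.
114.46 MHz and 166.48 MHz both map to 10.42 MHz.

10.42 MHz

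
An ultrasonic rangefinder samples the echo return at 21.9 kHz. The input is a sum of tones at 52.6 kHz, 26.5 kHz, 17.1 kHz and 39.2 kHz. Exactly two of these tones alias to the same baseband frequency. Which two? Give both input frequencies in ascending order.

26.5 kHz, 39.2 kHz

fs/2 = 10.95 kHz.
52.6 kHz mod fs = 8.8 kHz.
8.8 kHz ≤ fs/2 = 10.95 kHz, appears at 8.8 kHz.
26.5 kHz mod fs = 4.6 kHz.
4.6 kHz ≤ fs/2 = 10.95 kHz, appears at 4.6 kHz.
17.1 kHz > fs/2 = 10.95 kHz, folds to fs − 17.1 kHz = 4.8 kHz.
39.2 kHz mod fs = 17.3 kHz.
17.3 kHz > fs/2 = 10.95 kHz, folds to fs − 17.3 kHz = 4.6 kHz.
26.5 kHz and 39.2 kHz both map to 4.6 kHz.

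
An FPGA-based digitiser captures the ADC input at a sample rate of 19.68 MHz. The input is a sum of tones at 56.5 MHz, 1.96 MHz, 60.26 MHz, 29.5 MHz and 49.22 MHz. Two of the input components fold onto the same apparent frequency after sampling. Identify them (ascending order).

29.5 MHz, 49.22 MHz

fs/2 = 9.84 MHz.
56.5 MHz mod fs = 17.14 MHz.
17.14 MHz > fs/2 = 9.84 MHz, folds to fs − 17.14 MHz = 2.54 MHz.
1.96 MHz ≤ fs/2 = 9.84 MHz, passes unchanged.
60.26 MHz mod fs = 1.22 MHz.
1.22 MHz ≤ fs/2 = 9.84 MHz, appears at 1.22 MHz.
29.5 MHz mod fs = 9.82 MHz.
9.82 MHz ≤ fs/2 = 9.84 MHz, appears at 9.82 MHz.
49.22 MHz mod fs = 9.86 MHz.
9.86 MHz > fs/2 = 9.84 MHz, folds to fs − 9.86 MHz = 9.82 MHz.
29.5 MHz and 49.22 MHz both map to 9.82 MHz.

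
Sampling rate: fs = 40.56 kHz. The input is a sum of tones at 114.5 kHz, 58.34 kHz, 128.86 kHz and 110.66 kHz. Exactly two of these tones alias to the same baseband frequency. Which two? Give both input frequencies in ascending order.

fs/2 = 20.28 kHz.
114.5 kHz mod fs = 33.38 kHz.
33.38 kHz > fs/2 = 20.28 kHz, folds to fs − 33.38 kHz = 7.18 kHz.
58.34 kHz mod fs = 17.78 kHz.
17.78 kHz ≤ fs/2 = 20.28 kHz, appears at 17.78 kHz.
128.86 kHz mod fs = 7.18 kHz.
7.18 kHz ≤ fs/2 = 20.28 kHz, appears at 7.18 kHz.
110.66 kHz mod fs = 29.54 kHz.
29.54 kHz > fs/2 = 20.28 kHz, folds to fs − 29.54 kHz = 11.02 kHz.
114.5 kHz and 128.86 kHz both map to 7.18 kHz.

114.5 kHz, 128.86 kHz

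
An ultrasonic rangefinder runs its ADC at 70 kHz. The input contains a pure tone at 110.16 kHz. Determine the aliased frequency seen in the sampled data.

29.84 kHz

110.16 kHz mod fs = 40.16 kHz.
40.16 kHz > fs/2 = 35 kHz, folds to fs − 40.16 kHz = 29.84 kHz.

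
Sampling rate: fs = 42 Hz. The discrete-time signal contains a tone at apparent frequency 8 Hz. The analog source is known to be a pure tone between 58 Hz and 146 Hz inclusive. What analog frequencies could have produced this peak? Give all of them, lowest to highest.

76 Hz, 92 Hz, 118 Hz, 134 Hz

Frequencies that alias to 8 Hz are k·fs ± 8 Hz for integer k ≥ 0.
k=0: 8 Hz.
k=1: 34 Hz, 50 Hz.
k=2: 76 Hz, 92 Hz.
k=3: 118 Hz, 134 Hz.
k=4: 160 Hz, 176 Hz.
Within [58 Hz, 146 Hz]: 76 Hz, 92 Hz, 118 Hz, 134 Hz.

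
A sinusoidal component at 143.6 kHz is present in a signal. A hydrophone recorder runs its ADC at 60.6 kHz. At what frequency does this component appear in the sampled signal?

22.4 kHz

143.6 kHz mod fs = 22.4 kHz.
22.4 kHz ≤ fs/2 = 30.3 kHz, appears at 22.4 kHz.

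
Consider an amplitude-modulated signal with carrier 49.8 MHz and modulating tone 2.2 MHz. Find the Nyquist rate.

AM sidebands sit at fc ± fm = 47.6 MHz and 52 MHz.
Highest-frequency component: 52 MHz.
Nyquist rate = 2 × 52 MHz = 104 MHz.

104 MHz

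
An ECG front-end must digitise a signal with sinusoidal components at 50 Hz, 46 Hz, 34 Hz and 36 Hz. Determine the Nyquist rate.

100 Hz

Highest-frequency component: 50 Hz.
Nyquist rate = 2 × 50 Hz = 100 Hz.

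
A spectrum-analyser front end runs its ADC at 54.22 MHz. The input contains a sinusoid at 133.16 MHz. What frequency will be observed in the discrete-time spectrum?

133.16 MHz mod fs = 24.72 MHz.
24.72 MHz ≤ fs/2 = 27.11 MHz, appears at 24.72 MHz.

24.72 MHz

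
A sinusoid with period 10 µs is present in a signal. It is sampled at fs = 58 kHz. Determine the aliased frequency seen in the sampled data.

T = 10 µs → f = 1/T = 100 kHz.
100 kHz mod fs = 42 kHz.
42 kHz > fs/2 = 29 kHz, folds to fs − 42 kHz = 16 kHz.

16 kHz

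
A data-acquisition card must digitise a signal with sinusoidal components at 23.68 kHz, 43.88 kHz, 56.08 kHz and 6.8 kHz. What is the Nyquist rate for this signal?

112.16 kHz

Highest-frequency component: 56.08 kHz.
Nyquist rate = 2 × 56.08 kHz = 112.16 kHz.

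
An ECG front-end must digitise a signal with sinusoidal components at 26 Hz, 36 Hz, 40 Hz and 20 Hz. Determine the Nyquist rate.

Highest-frequency component: 40 Hz.
Nyquist rate = 2 × 40 Hz = 80 Hz.

80 Hz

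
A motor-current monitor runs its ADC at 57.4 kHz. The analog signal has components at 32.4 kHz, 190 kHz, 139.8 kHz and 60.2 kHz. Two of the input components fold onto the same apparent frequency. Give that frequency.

fs/2 = 28.7 kHz.
32.4 kHz > fs/2 = 28.7 kHz, folds to fs − 32.4 kHz = 25 kHz.
190 kHz mod fs = 17.8 kHz.
17.8 kHz ≤ fs/2 = 28.7 kHz, appears at 17.8 kHz.
139.8 kHz mod fs = 25 kHz.
25 kHz ≤ fs/2 = 28.7 kHz, appears at 25 kHz.
60.2 kHz mod fs = 2.8 kHz.
2.8 kHz ≤ fs/2 = 28.7 kHz, appears at 2.8 kHz.
32.4 kHz and 139.8 kHz both map to 25 kHz.

25 kHz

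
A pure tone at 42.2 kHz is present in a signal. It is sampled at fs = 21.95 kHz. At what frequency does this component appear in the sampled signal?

1.7 kHz

42.2 kHz mod fs = 20.25 kHz.
20.25 kHz > fs/2 = 10.975 kHz, folds to fs − 20.25 kHz = 1.7 kHz.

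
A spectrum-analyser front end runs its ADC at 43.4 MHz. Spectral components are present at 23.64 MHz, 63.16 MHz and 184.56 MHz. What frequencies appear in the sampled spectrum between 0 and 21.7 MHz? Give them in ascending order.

fs/2 = 21.7 MHz.
23.64 MHz > fs/2 = 21.7 MHz, folds to fs − 23.64 MHz = 19.76 MHz.
63.16 MHz mod fs = 19.76 MHz.
19.76 MHz ≤ fs/2 = 21.7 MHz, appears at 19.76 MHz.
184.56 MHz mod fs = 10.96 MHz.
10.96 MHz ≤ fs/2 = 21.7 MHz, appears at 10.96 MHz.
Distinct values: {10.96 MHz, 19.76 MHz}.

10.96 MHz, 19.76 MHz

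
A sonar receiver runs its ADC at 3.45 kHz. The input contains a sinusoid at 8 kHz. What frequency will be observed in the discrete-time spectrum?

8 kHz mod fs = 1.1 kHz.
1.1 kHz ≤ fs/2 = 1.725 kHz, appears at 1.1 kHz.

1.1 kHz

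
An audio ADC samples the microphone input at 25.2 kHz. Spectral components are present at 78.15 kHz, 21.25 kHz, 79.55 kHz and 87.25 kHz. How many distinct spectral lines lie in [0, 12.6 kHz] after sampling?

3

fs/2 = 12.6 kHz.
78.15 kHz mod fs = 2.55 kHz.
2.55 kHz ≤ fs/2 = 12.6 kHz, appears at 2.55 kHz.
21.25 kHz > fs/2 = 12.6 kHz, folds to fs − 21.25 kHz = 3.95 kHz.
79.55 kHz mod fs = 3.95 kHz.
3.95 kHz ≤ fs/2 = 12.6 kHz, appears at 3.95 kHz.
87.25 kHz mod fs = 11.65 kHz.
11.65 kHz ≤ fs/2 = 12.6 kHz, appears at 11.65 kHz.
Distinct values: {2.55 kHz, 3.95 kHz, 11.65 kHz} → 3.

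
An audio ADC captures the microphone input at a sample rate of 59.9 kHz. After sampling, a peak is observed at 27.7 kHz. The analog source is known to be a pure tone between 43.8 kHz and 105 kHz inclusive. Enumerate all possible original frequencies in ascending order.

Frequencies that alias to 27.7 kHz are k·fs ± 27.7 kHz for integer k ≥ 0.
k=0: 27.7 kHz.
k=1: 32.2 kHz, 87.6 kHz.
k=2: 92.1 kHz, 147.5 kHz.
k=3: 152 kHz, 207.4 kHz.
Within [43.8 kHz, 105 kHz]: 87.6 kHz, 92.1 kHz.

87.6 kHz, 92.1 kHz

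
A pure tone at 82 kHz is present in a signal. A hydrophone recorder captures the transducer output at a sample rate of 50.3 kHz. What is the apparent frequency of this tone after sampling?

82 kHz mod fs = 31.7 kHz.
31.7 kHz > fs/2 = 25.15 kHz, folds to fs − 31.7 kHz = 18.6 kHz.

18.6 kHz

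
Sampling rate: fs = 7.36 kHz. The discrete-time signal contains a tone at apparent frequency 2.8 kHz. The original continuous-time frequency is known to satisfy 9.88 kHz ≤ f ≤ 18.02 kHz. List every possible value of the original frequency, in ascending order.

Frequencies that alias to 2.8 kHz are k·fs ± 2.8 kHz for integer k ≥ 0.
k=0: 2.8 kHz.
k=1: 4.56 kHz, 10.16 kHz.
k=2: 11.92 kHz, 17.52 kHz.
k=3: 19.28 kHz, 24.88 kHz.
Within [9.88 kHz, 18.02 kHz]: 10.16 kHz, 11.92 kHz, 17.52 kHz.

10.16 kHz, 11.92 kHz, 17.52 kHz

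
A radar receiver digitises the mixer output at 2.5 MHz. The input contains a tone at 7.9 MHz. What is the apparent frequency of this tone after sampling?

7.9 MHz mod fs = 0.4 MHz.
0.4 MHz ≤ fs/2 = 1.25 MHz, appears at 0.4 MHz.

0.4 MHz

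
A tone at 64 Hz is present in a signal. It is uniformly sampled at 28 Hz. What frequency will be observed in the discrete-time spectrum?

64 Hz mod fs = 8 Hz.
8 Hz ≤ fs/2 = 14 Hz, appears at 8 Hz.

8 Hz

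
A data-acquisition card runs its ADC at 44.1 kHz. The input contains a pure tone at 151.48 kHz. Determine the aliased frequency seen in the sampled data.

19.18 kHz

151.48 kHz mod fs = 19.18 kHz.
19.18 kHz ≤ fs/2 = 22.05 kHz, appears at 19.18 kHz.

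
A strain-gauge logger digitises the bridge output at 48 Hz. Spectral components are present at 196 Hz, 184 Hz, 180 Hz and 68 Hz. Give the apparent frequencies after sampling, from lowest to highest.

4 Hz, 8 Hz, 12 Hz, 20 Hz

fs/2 = 24 Hz.
196 Hz mod fs = 4 Hz.
4 Hz ≤ fs/2 = 24 Hz, appears at 4 Hz.
184 Hz mod fs = 40 Hz.
40 Hz > fs/2 = 24 Hz, folds to fs − 40 Hz = 8 Hz.
180 Hz mod fs = 36 Hz.
36 Hz > fs/2 = 24 Hz, folds to fs − 36 Hz = 12 Hz.
68 Hz mod fs = 20 Hz.
20 Hz ≤ fs/2 = 24 Hz, appears at 20 Hz.
Distinct values: {4 Hz, 8 Hz, 12 Hz, 20 Hz}.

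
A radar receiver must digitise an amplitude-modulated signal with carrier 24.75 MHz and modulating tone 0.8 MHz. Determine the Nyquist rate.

AM sidebands sit at fc ± fm = 23.95 MHz and 25.55 MHz.
Highest-frequency component: 25.55 MHz.
Nyquist rate = 2 × 25.55 MHz = 51.1 MHz.

51.1 MHz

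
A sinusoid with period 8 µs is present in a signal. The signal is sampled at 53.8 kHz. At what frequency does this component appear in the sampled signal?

T = 8 µs → f = 1/T = 125 kHz.
125 kHz mod fs = 17.4 kHz.
17.4 kHz ≤ fs/2 = 26.9 kHz, appears at 17.4 kHz.

17.4 kHz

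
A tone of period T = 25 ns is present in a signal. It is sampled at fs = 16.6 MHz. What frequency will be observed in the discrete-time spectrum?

T = 25 ns → f = 1/T = 40 MHz.
40 MHz mod fs = 6.8 MHz.
6.8 MHz ≤ fs/2 = 8.3 MHz, appears at 6.8 MHz.

6.8 MHz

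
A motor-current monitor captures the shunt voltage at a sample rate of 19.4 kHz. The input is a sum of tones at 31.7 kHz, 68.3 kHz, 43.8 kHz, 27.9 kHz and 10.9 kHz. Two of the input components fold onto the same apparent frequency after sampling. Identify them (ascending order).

10.9 kHz, 27.9 kHz

fs/2 = 9.7 kHz.
31.7 kHz mod fs = 12.3 kHz.
12.3 kHz > fs/2 = 9.7 kHz, folds to fs − 12.3 kHz = 7.1 kHz.
68.3 kHz mod fs = 10.1 kHz.
10.1 kHz > fs/2 = 9.7 kHz, folds to fs − 10.1 kHz = 9.3 kHz.
43.8 kHz mod fs = 5 kHz.
5 kHz ≤ fs/2 = 9.7 kHz, appears at 5 kHz.
27.9 kHz mod fs = 8.5 kHz.
8.5 kHz ≤ fs/2 = 9.7 kHz, appears at 8.5 kHz.
10.9 kHz > fs/2 = 9.7 kHz, folds to fs − 10.9 kHz = 8.5 kHz.
10.9 kHz and 27.9 kHz both map to 8.5 kHz.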